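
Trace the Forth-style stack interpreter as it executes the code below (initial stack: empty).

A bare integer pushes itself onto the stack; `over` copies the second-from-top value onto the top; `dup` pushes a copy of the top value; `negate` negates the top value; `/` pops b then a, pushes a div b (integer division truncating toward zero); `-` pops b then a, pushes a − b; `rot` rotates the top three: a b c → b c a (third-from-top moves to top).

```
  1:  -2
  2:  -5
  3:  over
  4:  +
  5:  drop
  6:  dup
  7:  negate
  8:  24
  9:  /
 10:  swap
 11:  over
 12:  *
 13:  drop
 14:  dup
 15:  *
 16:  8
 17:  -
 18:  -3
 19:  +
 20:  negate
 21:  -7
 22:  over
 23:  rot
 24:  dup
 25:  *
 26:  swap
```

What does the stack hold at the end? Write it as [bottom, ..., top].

[-7, 121, 11]

-2     : [-2]
-5     : [-2, -5]
over   : [-2, -5, -2]
+      : [-2, -7]
drop   : [-2]
dup    : [-2, -2]
negate : [-2, 2]
24     : [-2, 2, 24]
/      : [-2, 0]
swap   : [0, -2]
over   : [0, -2, 0]
*      : [0, 0]
drop   : [0]
dup    : [0, 0]
*      : [0]
8      : [0, 8]
-      : [-8]
-3     : [-8, -3]
+      : [-11]
negate : [11]
-7     : [11, -7]
over   : [11, -7, 11]
rot    : [-7, 11, 11]
dup    : [-7, 11, 11, 11]
*      : [-7, 11, 121]
swap   : [-7, 121, 11]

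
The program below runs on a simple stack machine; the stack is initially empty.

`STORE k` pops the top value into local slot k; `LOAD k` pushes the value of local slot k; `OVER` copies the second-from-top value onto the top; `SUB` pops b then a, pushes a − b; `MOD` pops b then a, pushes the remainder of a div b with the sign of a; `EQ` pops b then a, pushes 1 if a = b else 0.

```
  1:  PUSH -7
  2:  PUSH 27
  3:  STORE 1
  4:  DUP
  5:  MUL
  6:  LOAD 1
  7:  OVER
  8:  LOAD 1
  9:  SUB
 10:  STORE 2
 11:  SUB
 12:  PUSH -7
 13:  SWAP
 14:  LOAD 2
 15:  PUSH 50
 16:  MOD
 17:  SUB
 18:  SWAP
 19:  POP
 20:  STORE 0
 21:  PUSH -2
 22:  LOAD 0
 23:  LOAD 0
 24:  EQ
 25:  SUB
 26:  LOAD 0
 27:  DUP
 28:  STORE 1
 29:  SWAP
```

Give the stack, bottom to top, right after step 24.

PUSH -7 -> -7
PUSH 27 -> -7 27
STORE 1 -> -7
DUP     -> -7 -7
MUL     -> 49
LOAD 1  -> 49 27
OVER    -> 49 27 49
LOAD 1  -> 49 27 49 27
SUB     -> 49 27 22
STORE 2 -> 49 27
SUB     -> 22
PUSH -7 -> 22 -7
SWAP    -> -7 22
LOAD 2  -> -7 22 22
PUSH 50 -> -7 22 22 50
MOD     -> -7 22 22
SUB     -> -7 0
SWAP    -> 0 -7
POP     -> 0
STORE 0 -> (empty)
PUSH -2 -> -2
LOAD 0  -> -2 0
LOAD 0  -> -2 0 0
EQ      -> -2 1

[-2, 1]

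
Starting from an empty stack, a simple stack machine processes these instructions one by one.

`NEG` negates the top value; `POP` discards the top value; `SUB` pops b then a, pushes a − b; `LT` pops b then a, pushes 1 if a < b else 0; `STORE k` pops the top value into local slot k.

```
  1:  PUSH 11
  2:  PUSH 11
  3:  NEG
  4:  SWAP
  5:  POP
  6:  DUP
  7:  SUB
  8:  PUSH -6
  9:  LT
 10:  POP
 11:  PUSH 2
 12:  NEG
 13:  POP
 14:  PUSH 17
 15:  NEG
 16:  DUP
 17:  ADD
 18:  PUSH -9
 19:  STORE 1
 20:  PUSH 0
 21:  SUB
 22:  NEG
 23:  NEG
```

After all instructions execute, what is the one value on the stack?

-34

PUSH 11 → [11]
PUSH 11 → [11, 11]
NEG     → [11, -11]
SWAP    → [-11, 11]
POP     → [-11]
DUP     → [-11, -11]
SUB     → [0]
PUSH -6 → [0, -6]
LT      → [0]
POP     → []
PUSH 2  → [2]
NEG     → [-2]
POP     → []
PUSH 17 → [17]
NEG     → [-17]
DUP     → [-17, -17]
ADD     → [-34]
PUSH -9 → [-34, -9]
STORE 1 → [-34]
PUSH 0  → [-34, 0]
SUB     → [-34]
NEG     → [34]
NEG     → [-34]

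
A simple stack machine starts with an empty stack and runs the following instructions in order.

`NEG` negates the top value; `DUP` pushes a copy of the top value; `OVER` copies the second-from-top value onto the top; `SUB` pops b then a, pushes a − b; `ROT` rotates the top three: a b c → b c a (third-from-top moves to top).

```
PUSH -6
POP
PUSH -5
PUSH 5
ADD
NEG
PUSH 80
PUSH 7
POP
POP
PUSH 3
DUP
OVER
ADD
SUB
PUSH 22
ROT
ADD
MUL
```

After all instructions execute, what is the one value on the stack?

-66

PUSH -6 -> -6
POP     -> (empty)
PUSH -5 -> -5
PUSH 5  -> -5 5
ADD     -> 0
NEG     -> 0
PUSH 80 -> 0 80
PUSH 7  -> 0 80 7
POP     -> 0 80
POP     -> 0
PUSH 3  -> 0 3
DUP     -> 0 3 3
OVER    -> 0 3 3 3
ADD     -> 0 3 6
SUB     -> 0 -3
PUSH 22 -> 0 -3 22
ROT     -> -3 22 0
ADD     -> -3 22
MUL     -> -66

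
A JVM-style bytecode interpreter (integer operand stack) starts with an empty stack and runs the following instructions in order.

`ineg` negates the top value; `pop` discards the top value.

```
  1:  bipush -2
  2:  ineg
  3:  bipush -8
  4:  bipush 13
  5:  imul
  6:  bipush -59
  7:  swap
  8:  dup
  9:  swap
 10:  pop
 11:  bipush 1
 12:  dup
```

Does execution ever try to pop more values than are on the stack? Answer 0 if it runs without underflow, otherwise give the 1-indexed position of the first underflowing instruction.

0

bipush -2   [-2]
ineg        [2]
bipush -8   [2, -8]
bipush 13   [2, -8, 13]
imul        [2, -104]
bipush -59  [2, -104, -59]
swap        [2, -59, -104]
dup         [2, -59, -104, -104]
swap        [2, -59, -104, -104]
pop         [2, -59, -104]
bipush 1    [2, -59, -104, 1]
dup         [2, -59, -104, 1, 1]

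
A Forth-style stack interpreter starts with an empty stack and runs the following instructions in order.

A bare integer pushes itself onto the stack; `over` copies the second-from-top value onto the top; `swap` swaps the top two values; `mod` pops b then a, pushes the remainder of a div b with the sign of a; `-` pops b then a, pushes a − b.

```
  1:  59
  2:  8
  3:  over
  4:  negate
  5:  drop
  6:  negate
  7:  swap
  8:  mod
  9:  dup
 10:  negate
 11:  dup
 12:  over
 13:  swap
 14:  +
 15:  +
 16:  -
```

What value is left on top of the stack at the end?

59     : [59]
8      : [59, 8]
over   : [59, 8, 59]
negate : [59, 8, -59]
drop   : [59, 8]
negate : [59, -8]
swap   : [-8, 59]
mod    : [-8]
dup    : [-8, -8]
negate : [-8, 8]
dup    : [-8, 8, 8]
over   : [-8, 8, 8, 8]
swap   : [-8, 8, 8, 8]
+      : [-8, 8, 16]
+      : [-8, 24]
-      : [-32]

-32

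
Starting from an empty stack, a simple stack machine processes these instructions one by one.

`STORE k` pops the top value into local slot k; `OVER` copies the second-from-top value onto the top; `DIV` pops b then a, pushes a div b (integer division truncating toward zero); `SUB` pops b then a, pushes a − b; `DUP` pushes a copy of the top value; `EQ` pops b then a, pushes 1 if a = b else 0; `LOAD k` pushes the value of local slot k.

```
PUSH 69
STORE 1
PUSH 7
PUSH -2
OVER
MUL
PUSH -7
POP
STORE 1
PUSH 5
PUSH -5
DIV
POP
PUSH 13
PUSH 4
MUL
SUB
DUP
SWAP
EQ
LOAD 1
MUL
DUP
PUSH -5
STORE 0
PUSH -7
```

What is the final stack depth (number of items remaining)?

PUSH 69 → 69
STORE 1 → (empty)
PUSH 7  → 7
PUSH -2 → 7 -2
OVER    → 7 -2 7
MUL     → 7 -14
PUSH -7 → 7 -14 -7
POP     → 7 -14
STORE 1 → 7
PUSH 5  → 7 5
PUSH -5 → 7 5 -5
DIV     → 7 -1
POP     → 7
PUSH 13 → 7 13
PUSH 4  → 7 13 4
MUL     → 7 52
SUB     → -45
DUP     → -45 -45
SWAP    → -45 -45
EQ      → 1
LOAD 1  → 1 -14
MUL     → -14
DUP     → -14 -14
PUSH -5 → -14 -14 -5
STORE 0 → -14 -14
PUSH -7 → -14 -14 -7

3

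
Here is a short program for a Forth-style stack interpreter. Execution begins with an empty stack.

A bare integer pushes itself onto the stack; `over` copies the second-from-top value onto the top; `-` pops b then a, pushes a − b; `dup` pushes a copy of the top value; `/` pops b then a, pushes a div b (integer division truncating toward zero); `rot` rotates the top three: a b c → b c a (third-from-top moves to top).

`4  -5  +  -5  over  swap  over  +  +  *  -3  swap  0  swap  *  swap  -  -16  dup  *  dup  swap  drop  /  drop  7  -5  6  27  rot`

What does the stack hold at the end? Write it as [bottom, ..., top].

[7, 6, 27, -5]

4    -> [4]
-5   -> [4, -5]
+    -> [-1]
-5   -> [-1, -5]
over -> [-1, -5, -1]
swap -> [-1, -1, -5]
over -> [-1, -1, -5, -1]
+    -> [-1, -1, -6]
+    -> [-1, -7]
*    -> [7]
-3   -> [7, -3]
swap -> [-3, 7]
0    -> [-3, 7, 0]
swap -> [-3, 0, 7]
*    -> [-3, 0]
swap -> [0, -3]
-    -> [3]
-16  -> [3, -16]
dup  -> [3, -16, -16]
*    -> [3, 256]
dup  -> [3, 256, 256]
swap -> [3, 256, 256]
drop -> [3, 256]
/    -> [0]
drop -> []
7    -> [7]
-5   -> [7, -5]
6    -> [7, -5, 6]
27   -> [7, -5, 6, 27]
rot  -> [7, 6, 27, -5]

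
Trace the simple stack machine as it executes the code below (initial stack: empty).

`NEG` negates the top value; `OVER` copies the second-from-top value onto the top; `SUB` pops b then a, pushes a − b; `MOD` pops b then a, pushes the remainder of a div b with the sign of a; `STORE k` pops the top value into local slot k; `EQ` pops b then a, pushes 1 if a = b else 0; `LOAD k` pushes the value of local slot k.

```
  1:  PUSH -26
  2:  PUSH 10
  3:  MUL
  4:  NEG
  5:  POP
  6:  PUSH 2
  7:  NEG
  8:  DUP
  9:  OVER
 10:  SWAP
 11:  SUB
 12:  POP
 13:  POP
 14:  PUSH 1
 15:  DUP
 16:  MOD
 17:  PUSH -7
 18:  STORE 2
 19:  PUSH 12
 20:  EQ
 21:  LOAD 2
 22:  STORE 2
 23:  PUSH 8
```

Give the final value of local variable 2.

-7

PUSH -26 : -26
PUSH 10  : -26 10
MUL      : -260
NEG      : 260
POP      : (empty)
PUSH 2   : 2
NEG      : -2
DUP      : -2 -2
OVER     : -2 -2 -2
SWAP     : -2 -2 -2
SUB      : -2 0
POP      : -2
POP      : (empty)
PUSH 1   : 1
DUP      : 1 1
MOD      : 0
PUSH -7  : 0 -7
STORE 2  : 0
PUSH 12  : 0 12
EQ       : 0
LOAD 2   : 0 -7
STORE 2  : 0
PUSH 8   : 0 8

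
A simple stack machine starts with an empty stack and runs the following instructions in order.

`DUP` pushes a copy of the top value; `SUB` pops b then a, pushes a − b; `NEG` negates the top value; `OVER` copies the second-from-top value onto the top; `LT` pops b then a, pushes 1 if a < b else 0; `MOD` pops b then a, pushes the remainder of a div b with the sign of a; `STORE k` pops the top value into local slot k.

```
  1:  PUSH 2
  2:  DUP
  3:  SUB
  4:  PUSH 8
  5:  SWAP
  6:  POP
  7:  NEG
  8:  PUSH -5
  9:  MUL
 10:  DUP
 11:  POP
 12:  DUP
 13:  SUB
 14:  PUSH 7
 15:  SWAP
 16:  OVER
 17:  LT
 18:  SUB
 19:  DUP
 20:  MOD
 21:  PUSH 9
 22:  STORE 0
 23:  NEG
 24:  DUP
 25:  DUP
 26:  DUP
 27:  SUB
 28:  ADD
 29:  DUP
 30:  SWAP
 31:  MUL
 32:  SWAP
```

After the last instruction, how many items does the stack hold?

2

PUSH 2  → [2]
DUP     → [2, 2]
SUB     → [0]
PUSH 8  → [0, 8]
SWAP    → [8, 0]
POP     → [8]
NEG     → [-8]
PUSH -5 → [-8, -5]
MUL     → [40]
DUP     → [40, 40]
POP     → [40]
DUP     → [40, 40]
SUB     → [0]
PUSH 7  → [0, 7]
SWAP    → [7, 0]
OVER    → [7, 0, 7]
LT      → [7, 1]
SUB     → [6]
DUP     → [6, 6]
MOD     → [0]
PUSH 9  → [0, 9]
STORE 0 → [0]
NEG     → [0]
DUP     → [0, 0]
DUP     → [0, 0, 0]
DUP     → [0, 0, 0, 0]
SUB     → [0, 0, 0]
ADD     → [0, 0]
DUP     → [0, 0, 0]
SWAP    → [0, 0, 0]
MUL     → [0, 0]
SWAP    → [0, 0]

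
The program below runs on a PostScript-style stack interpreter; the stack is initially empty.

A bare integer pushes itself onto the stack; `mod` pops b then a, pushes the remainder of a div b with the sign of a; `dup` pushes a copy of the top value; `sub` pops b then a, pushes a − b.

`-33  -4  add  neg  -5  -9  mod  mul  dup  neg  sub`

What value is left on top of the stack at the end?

-370

-33 : -33
-4  : -33 -4
add : -37
neg : 37
-5  : 37 -5
-9  : 37 -5 -9
mod : 37 -5
mul : -185
dup : -185 -185
neg : -185 185
sub : -370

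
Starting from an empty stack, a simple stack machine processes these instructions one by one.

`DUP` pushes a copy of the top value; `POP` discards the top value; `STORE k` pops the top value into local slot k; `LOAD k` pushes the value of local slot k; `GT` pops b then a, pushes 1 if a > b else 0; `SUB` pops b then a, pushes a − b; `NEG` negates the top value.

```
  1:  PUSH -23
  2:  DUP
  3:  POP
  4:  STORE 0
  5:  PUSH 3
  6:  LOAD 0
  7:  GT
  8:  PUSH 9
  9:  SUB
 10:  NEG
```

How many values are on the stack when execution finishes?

1

PUSH -23 → -23
DUP      → -23 -23
POP      → -23
STORE 0  → (empty)
PUSH 3   → 3
LOAD 0   → 3 -23
GT       → 1
PUSH 9   → 1 9
SUB      → -8
NEG      → 8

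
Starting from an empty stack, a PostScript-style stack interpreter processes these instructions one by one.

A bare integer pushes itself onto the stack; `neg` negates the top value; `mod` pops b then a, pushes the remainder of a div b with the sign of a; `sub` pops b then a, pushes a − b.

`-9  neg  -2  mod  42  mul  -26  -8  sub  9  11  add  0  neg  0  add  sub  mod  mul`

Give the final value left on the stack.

-9  : -9
neg : 9
-2  : 9 -2
mod : 1
42  : 1 42
mul : 42
-26 : 42 -26
-8  : 42 -26 -8
sub : 42 -18
9   : 42 -18 9
11  : 42 -18 9 11
add : 42 -18 20
0   : 42 -18 20 0
neg : 42 -18 20 0
0   : 42 -18 20 0 0
add : 42 -18 20 0
sub : 42 -18 20
mod : 42 -18
mul : -756

-756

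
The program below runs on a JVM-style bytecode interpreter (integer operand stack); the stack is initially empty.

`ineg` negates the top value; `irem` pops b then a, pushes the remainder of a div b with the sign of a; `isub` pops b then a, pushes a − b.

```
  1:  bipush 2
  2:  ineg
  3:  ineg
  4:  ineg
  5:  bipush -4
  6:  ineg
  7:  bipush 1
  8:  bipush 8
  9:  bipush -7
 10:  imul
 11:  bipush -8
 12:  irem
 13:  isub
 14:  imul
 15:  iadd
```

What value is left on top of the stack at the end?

2

bipush 2   [2]
ineg       [-2]
ineg       [2]
ineg       [-2]
bipush -4  [-2, -4]
ineg       [-2, 4]
bipush 1   [-2, 4, 1]
bipush 8   [-2, 4, 1, 8]
bipush -7  [-2, 4, 1, 8, -7]
imul       [-2, 4, 1, -56]
bipush -8  [-2, 4, 1, -56, -8]
irem       [-2, 4, 1, 0]
isub       [-2, 4, 1]
imul       [-2, 4]
iadd       [2]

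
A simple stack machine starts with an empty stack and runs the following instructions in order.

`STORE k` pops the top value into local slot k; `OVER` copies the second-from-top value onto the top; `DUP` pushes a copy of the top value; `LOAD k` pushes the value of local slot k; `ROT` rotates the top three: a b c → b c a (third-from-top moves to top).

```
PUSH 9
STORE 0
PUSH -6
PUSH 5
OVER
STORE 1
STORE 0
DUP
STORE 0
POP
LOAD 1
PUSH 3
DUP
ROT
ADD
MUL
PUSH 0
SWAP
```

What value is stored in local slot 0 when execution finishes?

-6

PUSH 9  : [9]
STORE 0 : []
PUSH -6 : [-6]
PUSH 5  : [-6, 5]
OVER    : [-6, 5, -6]
STORE 1 : [-6, 5]
STORE 0 : [-6]
DUP     : [-6, -6]
STORE 0 : [-6]
POP     : []
LOAD 1  : [-6]
PUSH 3  : [-6, 3]
DUP     : [-6, 3, 3]
ROT     : [3, 3, -6]
ADD     : [3, -3]
MUL     : [-9]
PUSH 0  : [-9, 0]
SWAP    : [0, -9]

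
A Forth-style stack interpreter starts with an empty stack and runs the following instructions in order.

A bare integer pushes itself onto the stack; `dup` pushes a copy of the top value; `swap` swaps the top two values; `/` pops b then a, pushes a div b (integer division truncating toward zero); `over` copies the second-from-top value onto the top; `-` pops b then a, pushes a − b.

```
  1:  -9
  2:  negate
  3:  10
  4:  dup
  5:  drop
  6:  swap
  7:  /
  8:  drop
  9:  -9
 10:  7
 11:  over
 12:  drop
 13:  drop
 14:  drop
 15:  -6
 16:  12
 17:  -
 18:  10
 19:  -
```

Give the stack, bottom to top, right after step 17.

-9      [-9]
negate  [9]
10      [9, 10]
dup     [9, 10, 10]
drop    [9, 10]
swap    [10, 9]
/       [1]
drop    []
-9      [-9]
7       [-9, 7]
over    [-9, 7, -9]
drop    [-9, 7]
drop    [-9]
drop    []
-6      [-6]
12      [-6, 12]
-       [-18]

[-18]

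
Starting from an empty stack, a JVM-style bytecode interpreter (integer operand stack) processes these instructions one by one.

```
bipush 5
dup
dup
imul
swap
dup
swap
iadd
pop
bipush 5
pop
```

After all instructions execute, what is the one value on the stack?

25

bipush 5 -> 5
dup      -> 5 5
dup      -> 5 5 5
imul     -> 5 25
swap     -> 25 5
dup      -> 25 5 5
swap     -> 25 5 5
iadd     -> 25 10
pop      -> 25
bipush 5 -> 25 5
pop      -> 25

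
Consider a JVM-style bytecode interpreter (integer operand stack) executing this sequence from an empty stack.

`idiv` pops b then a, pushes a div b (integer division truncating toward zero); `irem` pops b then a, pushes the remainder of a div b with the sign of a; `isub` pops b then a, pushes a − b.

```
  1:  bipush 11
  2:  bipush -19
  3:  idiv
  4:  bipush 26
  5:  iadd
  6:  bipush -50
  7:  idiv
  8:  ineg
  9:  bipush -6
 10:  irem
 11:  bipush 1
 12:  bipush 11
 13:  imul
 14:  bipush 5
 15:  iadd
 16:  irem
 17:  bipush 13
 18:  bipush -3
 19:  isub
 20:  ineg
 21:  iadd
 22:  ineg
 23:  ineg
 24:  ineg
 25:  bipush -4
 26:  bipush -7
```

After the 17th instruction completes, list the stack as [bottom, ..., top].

bipush 11   [11]
bipush -19  [11, -19]
idiv        [0]
bipush 26   [0, 26]
iadd        [26]
bipush -50  [26, -50]
idiv        [0]
ineg        [0]
bipush -6   [0, -6]
irem        [0]
bipush 1    [0, 1]
bipush 11   [0, 1, 11]
imul        [0, 11]
bipush 5    [0, 11, 5]
iadd        [0, 16]
irem        [0]
bipush 13   [0, 13]

[0, 13]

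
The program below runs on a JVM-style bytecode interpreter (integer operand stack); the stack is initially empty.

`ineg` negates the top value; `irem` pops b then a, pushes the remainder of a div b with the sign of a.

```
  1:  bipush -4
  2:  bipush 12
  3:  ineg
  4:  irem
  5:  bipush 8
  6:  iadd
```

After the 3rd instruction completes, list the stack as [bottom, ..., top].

[-4, -12]

bipush -4 → [-4]
bipush 12 → [-4, 12]
ineg      → [-4, -12]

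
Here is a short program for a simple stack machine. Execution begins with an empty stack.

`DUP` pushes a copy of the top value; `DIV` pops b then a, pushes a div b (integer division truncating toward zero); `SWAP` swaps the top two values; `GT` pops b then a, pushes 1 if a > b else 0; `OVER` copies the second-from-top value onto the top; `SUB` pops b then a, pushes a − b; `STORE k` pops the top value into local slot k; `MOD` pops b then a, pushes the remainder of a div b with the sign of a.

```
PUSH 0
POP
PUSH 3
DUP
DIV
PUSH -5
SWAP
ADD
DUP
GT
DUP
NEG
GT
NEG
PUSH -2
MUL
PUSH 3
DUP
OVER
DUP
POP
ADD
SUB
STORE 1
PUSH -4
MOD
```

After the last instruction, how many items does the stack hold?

1

PUSH 0  -> 0
POP     -> (empty)
PUSH 3  -> 3
DUP     -> 3 3
DIV     -> 1
PUSH -5 -> 1 -5
SWAP    -> -5 1
ADD     -> -4
DUP     -> -4 -4
GT      -> 0
DUP     -> 0 0
NEG     -> 0 0
GT      -> 0
NEG     -> 0
PUSH -2 -> 0 -2
MUL     -> 0
PUSH 3  -> 0 3
DUP     -> 0 3 3
OVER    -> 0 3 3 3
DUP     -> 0 3 3 3 3
POP     -> 0 3 3 3
ADD     -> 0 3 6
SUB     -> 0 -3
STORE 1 -> 0
PUSH -4 -> 0 -4
MOD     -> 0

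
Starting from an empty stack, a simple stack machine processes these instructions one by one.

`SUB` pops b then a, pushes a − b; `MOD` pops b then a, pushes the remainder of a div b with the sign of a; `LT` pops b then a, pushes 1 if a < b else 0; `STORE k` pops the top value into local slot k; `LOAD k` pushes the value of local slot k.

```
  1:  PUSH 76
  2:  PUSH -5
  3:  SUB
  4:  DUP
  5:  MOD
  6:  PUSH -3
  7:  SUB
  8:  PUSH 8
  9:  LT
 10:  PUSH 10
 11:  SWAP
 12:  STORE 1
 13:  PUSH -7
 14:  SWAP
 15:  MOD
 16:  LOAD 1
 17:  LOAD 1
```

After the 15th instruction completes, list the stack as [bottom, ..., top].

PUSH 76 : 76
PUSH -5 : 76 -5
SUB     : 81
DUP     : 81 81
MOD     : 0
PUSH -3 : 0 -3
SUB     : 3
PUSH 8  : 3 8
LT      : 1
PUSH 10 : 1 10
SWAP    : 10 1
STORE 1 : 10
PUSH -7 : 10 -7
SWAP    : -7 10
MOD     : -7

[-7]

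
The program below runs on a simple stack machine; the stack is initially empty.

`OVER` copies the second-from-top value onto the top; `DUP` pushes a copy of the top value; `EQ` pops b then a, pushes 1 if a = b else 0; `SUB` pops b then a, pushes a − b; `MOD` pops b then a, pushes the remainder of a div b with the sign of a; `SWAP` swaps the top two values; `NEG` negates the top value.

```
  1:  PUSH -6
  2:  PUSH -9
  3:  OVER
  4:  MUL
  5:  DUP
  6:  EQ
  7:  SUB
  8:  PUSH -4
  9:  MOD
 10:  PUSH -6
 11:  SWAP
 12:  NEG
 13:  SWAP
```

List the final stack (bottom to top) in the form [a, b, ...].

[3, -6]

PUSH -6 : -6
PUSH -9 : -6 -9
OVER    : -6 -9 -6
MUL     : -6 54
DUP     : -6 54 54
EQ      : -6 1
SUB     : -7
PUSH -4 : -7 -4
MOD     : -3
PUSH -6 : -3 -6
SWAP    : -6 -3
NEG     : -6 3
SWAP    : 3 -6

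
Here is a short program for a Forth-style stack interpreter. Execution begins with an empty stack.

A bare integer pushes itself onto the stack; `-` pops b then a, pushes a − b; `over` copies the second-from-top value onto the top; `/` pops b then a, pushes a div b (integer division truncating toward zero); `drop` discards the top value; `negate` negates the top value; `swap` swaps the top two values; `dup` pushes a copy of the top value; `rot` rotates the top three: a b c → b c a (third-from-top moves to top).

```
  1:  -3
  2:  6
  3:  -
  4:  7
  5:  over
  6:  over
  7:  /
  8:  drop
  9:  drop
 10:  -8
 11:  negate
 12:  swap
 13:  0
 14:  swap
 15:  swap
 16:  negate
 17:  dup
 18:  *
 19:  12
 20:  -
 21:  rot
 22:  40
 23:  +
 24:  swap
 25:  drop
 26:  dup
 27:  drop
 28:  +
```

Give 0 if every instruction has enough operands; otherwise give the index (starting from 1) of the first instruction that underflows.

-3     : -3
6      : -3 6
-      : -9
7      : -9 7
over   : -9 7 -9
over   : -9 7 -9 7
/      : -9 7 -1
drop   : -9 7
drop   : -9
-8     : -9 -8
negate : -9 8
swap   : 8 -9
0      : 8 -9 0
swap   : 8 0 -9
swap   : 8 -9 0
negate : 8 -9 0
dup    : 8 -9 0 0
*      : 8 -9 0
12     : 8 -9 0 12
-      : 8 -9 -12
rot    : -9 -12 8
40     : -9 -12 8 40
+      : -9 -12 48
swap   : -9 48 -12
drop   : -9 48
dup    : -9 48 48
drop   : -9 48
+      : 39

0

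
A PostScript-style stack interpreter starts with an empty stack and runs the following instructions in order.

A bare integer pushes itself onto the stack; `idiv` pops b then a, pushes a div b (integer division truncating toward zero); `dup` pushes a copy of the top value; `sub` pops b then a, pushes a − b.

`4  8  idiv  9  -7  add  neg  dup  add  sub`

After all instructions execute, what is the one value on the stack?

4     [4]
8     [4, 8]
idiv  [0]
9     [0, 9]
-7    [0, 9, -7]
add   [0, 2]
neg   [0, -2]
dup   [0, -2, -2]
add   [0, -4]
sub   [4]

4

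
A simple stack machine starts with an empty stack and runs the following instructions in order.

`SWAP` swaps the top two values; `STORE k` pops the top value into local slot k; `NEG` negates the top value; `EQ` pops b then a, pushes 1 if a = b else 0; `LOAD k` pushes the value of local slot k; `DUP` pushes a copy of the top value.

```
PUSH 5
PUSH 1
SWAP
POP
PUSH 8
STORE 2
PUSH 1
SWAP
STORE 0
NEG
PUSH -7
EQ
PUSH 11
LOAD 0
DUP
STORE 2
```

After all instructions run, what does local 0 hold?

PUSH 5  : [5]
PUSH 1  : [5, 1]
SWAP    : [1, 5]
POP     : [1]
PUSH 8  : [1, 8]
STORE 2 : [1]
PUSH 1  : [1, 1]
SWAP    : [1, 1]
STORE 0 : [1]
NEG     : [-1]
PUSH -7 : [-1, -7]
EQ      : [0]
PUSH 11 : [0, 11]
LOAD 0  : [0, 11, 1]
DUP     : [0, 11, 1, 1]
STORE 2 : [0, 11, 1]

1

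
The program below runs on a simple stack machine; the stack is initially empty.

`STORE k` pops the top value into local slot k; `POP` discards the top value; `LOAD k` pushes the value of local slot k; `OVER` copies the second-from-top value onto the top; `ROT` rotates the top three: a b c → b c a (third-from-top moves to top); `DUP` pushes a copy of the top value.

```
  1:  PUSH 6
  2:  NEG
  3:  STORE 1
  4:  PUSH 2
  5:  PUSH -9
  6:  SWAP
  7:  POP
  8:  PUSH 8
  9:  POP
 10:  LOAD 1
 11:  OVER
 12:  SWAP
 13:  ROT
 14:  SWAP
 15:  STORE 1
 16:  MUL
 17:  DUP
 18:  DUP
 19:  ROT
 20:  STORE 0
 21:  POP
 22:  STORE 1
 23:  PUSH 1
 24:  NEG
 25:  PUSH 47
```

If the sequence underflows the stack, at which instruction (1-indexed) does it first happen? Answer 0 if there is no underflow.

PUSH 6   6
NEG      -6
STORE 1  (empty)
PUSH 2   2
PUSH -9  2 -9
SWAP     -9 2
POP      -9
PUSH 8   -9 8
POP      -9
LOAD 1   -9 -6
OVER     -9 -6 -9
SWAP     -9 -9 -6
ROT      -9 -6 -9
SWAP     -9 -9 -6
STORE 1  -9 -9
MUL      81
DUP      81 81
DUP      81 81 81
ROT      81 81 81
STORE 0  81 81
POP      81
STORE 1  (empty)
PUSH 1   1
NEG      -1
PUSH 47  -1 47

0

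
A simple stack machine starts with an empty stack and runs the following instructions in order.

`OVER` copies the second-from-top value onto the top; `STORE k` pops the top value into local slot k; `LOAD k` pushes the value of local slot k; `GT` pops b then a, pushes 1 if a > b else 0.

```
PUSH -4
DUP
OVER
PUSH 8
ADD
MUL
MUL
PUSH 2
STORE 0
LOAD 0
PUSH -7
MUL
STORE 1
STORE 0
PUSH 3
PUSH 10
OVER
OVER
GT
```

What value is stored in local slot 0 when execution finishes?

PUSH -4 → [-4]
DUP     → [-4, -4]
OVER    → [-4, -4, -4]
PUSH 8  → [-4, -4, -4, 8]
ADD     → [-4, -4, 4]
MUL     → [-4, -16]
MUL     → [64]
PUSH 2  → [64, 2]
STORE 0 → [64]
LOAD 0  → [64, 2]
PUSH -7 → [64, 2, -7]
MUL     → [64, -14]
STORE 1 → [64]
STORE 0 → []
PUSH 3  → [3]
PUSH 10 → [3, 10]
OVER    → [3, 10, 3]
OVER    → [3, 10, 3, 10]
GT      → [3, 10, 0]

64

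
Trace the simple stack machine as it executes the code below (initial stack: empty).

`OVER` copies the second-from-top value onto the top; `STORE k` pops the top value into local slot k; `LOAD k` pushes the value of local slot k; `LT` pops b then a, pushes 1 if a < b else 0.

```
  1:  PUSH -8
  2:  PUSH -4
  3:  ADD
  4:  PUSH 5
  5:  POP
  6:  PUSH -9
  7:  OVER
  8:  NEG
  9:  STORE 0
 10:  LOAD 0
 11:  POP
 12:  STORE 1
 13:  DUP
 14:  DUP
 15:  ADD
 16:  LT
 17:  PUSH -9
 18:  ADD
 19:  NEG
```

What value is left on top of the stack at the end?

9

PUSH -8 : -8
PUSH -4 : -8 -4
ADD     : -12
PUSH 5  : -12 5
POP     : -12
PUSH -9 : -12 -9
OVER    : -12 -9 -12
NEG     : -12 -9 12
STORE 0 : -12 -9
LOAD 0  : -12 -9 12
POP     : -12 -9
STORE 1 : -12
DUP     : -12 -12
DUP     : -12 -12 -12
ADD     : -12 -24
LT      : 0
PUSH -9 : 0 -9
ADD     : -9
NEG     : 9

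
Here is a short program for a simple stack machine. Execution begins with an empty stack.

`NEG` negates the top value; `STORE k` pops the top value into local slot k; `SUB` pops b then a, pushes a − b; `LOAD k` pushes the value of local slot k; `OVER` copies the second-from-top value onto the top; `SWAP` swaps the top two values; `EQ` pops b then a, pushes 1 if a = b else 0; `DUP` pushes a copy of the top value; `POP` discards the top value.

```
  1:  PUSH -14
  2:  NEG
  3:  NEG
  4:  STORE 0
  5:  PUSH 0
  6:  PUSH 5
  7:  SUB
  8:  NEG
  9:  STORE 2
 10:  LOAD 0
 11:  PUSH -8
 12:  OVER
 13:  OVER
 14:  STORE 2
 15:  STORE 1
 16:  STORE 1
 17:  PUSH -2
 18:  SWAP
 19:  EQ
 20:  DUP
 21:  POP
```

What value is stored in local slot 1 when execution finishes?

-8

PUSH -14 -> -14
NEG      -> 14
NEG      -> -14
STORE 0  -> (empty)
PUSH 0   -> 0
PUSH 5   -> 0 5
SUB      -> -5
NEG      -> 5
STORE 2  -> (empty)
LOAD 0   -> -14
PUSH -8  -> -14 -8
OVER     -> -14 -8 -14
OVER     -> -14 -8 -14 -8
STORE 2  -> -14 -8 -14
STORE 1  -> -14 -8
STORE 1  -> -14
PUSH -2  -> -14 -2
SWAP     -> -2 -14
EQ       -> 0
DUP      -> 0 0
POP      -> 0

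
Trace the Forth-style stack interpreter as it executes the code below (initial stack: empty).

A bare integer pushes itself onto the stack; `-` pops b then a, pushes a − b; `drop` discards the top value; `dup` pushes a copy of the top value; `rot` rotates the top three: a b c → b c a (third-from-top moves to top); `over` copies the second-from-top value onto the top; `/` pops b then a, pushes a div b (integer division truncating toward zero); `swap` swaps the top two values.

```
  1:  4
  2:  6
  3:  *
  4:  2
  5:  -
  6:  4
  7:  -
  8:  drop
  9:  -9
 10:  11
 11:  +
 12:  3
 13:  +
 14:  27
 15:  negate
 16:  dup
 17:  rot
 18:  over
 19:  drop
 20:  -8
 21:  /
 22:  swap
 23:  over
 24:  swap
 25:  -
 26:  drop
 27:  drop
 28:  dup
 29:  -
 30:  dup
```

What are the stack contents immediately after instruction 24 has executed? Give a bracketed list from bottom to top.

[-27, 0, 0, -27]

4      → [4]
6      → [4, 6]
*      → [24]
2      → [24, 2]
-      → [22]
4      → [22, 4]
-      → [18]
drop   → []
-9     → [-9]
11     → [-9, 11]
+      → [2]
3      → [2, 3]
+      → [5]
27     → [5, 27]
negate → [5, -27]
dup    → [5, -27, -27]
rot    → [-27, -27, 5]
over   → [-27, -27, 5, -27]
drop   → [-27, -27, 5]
-8     → [-27, -27, 5, -8]
/      → [-27, -27, 0]
swap   → [-27, 0, -27]
over   → [-27, 0, -27, 0]
swap   → [-27, 0, 0, -27]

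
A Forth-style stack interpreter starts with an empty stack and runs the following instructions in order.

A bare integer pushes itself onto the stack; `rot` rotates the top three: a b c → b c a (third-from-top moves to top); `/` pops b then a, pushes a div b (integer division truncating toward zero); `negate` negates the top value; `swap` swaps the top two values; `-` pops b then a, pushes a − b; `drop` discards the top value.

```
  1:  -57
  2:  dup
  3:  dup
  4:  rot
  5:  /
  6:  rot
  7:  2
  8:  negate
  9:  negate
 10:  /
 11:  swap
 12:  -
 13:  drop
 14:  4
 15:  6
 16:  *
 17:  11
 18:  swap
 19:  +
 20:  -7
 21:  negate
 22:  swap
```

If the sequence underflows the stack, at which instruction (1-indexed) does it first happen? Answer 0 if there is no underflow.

6

-57 -> -57
dup -> -57 -57
dup -> -57 -57 -57
rot -> -57 -57 -57
/   -> -57 1
rot  — needs 3 operands, stack has 2 → underflow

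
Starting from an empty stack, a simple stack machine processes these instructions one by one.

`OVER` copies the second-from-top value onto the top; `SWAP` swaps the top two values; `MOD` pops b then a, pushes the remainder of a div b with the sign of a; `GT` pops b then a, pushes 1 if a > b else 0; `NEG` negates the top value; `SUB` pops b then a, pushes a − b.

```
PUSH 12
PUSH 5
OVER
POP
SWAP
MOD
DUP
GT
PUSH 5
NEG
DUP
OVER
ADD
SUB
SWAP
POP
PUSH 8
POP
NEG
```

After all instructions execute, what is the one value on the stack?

-5

PUSH 12 -> [12]
PUSH 5  -> [12, 5]
OVER    -> [12, 5, 12]
POP     -> [12, 5]
SWAP    -> [5, 12]
MOD     -> [5]
DUP     -> [5, 5]
GT      -> [0]
PUSH 5  -> [0, 5]
NEG     -> [0, -5]
DUP     -> [0, -5, -5]
OVER    -> [0, -5, -5, -5]
ADD     -> [0, -5, -10]
SUB     -> [0, 5]
SWAP    -> [5, 0]
POP     -> [5]
PUSH 8  -> [5, 8]
POP     -> [5]
NEG     -> [-5]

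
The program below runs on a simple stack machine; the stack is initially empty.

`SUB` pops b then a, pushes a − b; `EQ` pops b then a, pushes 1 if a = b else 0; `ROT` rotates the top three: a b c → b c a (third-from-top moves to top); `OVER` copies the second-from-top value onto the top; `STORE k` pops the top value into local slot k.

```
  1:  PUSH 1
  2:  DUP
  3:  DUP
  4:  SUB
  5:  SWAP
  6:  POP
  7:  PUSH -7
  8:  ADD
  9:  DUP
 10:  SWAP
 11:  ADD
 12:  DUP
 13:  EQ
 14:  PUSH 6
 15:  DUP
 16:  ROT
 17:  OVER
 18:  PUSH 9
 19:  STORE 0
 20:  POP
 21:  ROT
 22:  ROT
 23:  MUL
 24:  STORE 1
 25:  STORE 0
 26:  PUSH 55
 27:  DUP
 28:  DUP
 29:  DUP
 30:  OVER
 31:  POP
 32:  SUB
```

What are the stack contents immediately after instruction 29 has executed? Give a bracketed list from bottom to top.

PUSH 1   1
DUP      1 1
DUP      1 1 1
SUB      1 0
SWAP     0 1
POP      0
PUSH -7  0 -7
ADD      -7
DUP      -7 -7
SWAP     -7 -7
ADD      -14
DUP      -14 -14
EQ       1
PUSH 6   1 6
DUP      1 6 6
ROT      6 6 1
OVER     6 6 1 6
PUSH 9   6 6 1 6 9
STORE 0  6 6 1 6
POP      6 6 1
ROT      6 1 6
ROT      1 6 6
MUL      1 36
STORE 1  1
STORE 0  (empty)
PUSH 55  55
DUP      55 55
DUP      55 55 55
DUP      55 55 55 55

[55, 55, 55, 55]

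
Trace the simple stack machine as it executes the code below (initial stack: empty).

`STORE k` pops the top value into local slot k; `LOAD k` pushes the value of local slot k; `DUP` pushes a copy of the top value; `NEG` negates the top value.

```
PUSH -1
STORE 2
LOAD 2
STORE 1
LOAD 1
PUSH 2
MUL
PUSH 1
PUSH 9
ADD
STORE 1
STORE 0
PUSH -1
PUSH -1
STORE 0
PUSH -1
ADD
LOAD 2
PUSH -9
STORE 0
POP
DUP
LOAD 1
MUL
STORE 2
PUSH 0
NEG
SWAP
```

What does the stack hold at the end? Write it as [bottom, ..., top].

[0, -2]

PUSH -1 → -1
STORE 2 → (empty)
LOAD 2  → -1
STORE 1 → (empty)
LOAD 1  → -1
PUSH 2  → -1 2
MUL     → -2
PUSH 1  → -2 1
PUSH 9  → -2 1 9
ADD     → -2 10
STORE 1 → -2
STORE 0 → (empty)
PUSH -1 → -1
PUSH -1 → -1 -1
STORE 0 → -1
PUSH -1 → -1 -1
ADD     → -2
LOAD 2  → -2 -1
PUSH -9 → -2 -1 -9
STORE 0 → -2 -1
POP     → -2
DUP     → -2 -2
LOAD 1  → -2 -2 10
MUL     → -2 -20
STORE 2 → -2
PUSH 0  → -2 0
NEG     → -2 0
SWAP    → 0 -2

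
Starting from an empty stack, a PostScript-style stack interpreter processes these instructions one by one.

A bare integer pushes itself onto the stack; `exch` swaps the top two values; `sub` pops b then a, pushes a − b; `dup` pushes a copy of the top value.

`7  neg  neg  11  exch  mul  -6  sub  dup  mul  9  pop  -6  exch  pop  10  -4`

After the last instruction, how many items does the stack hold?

3

7    : [7]
neg  : [-7]
neg  : [7]
11   : [7, 11]
exch : [11, 7]
mul  : [77]
-6   : [77, -6]
sub  : [83]
dup  : [83, 83]
mul  : [6889]
9    : [6889, 9]
pop  : [6889]
-6   : [6889, -6]
exch : [-6, 6889]
pop  : [-6]
10   : [-6, 10]
-4   : [-6, 10, -4]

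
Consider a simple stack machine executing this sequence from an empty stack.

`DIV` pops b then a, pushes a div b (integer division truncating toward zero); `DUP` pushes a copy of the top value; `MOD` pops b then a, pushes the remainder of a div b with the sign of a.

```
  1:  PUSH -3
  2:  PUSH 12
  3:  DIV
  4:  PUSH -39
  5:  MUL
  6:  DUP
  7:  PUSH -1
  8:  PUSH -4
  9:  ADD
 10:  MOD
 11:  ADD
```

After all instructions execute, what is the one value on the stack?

PUSH -3  -> -3
PUSH 12  -> -3 12
DIV      -> 0
PUSH -39 -> 0 -39
MUL      -> 0
DUP      -> 0 0
PUSH -1  -> 0 0 -1
PUSH -4  -> 0 0 -1 -4
ADD      -> 0 0 -5
MOD      -> 0 0
ADD      -> 0

0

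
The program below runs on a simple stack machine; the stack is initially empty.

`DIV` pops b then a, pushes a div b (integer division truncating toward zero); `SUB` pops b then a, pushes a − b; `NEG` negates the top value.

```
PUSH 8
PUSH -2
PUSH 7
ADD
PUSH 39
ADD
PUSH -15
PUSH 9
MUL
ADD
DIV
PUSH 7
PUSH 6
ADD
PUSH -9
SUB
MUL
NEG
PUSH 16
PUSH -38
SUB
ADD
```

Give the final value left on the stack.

PUSH 8   -> [8]
PUSH -2  -> [8, -2]
PUSH 7   -> [8, -2, 7]
ADD      -> [8, 5]
PUSH 39  -> [8, 5, 39]
ADD      -> [8, 44]
PUSH -15 -> [8, 44, -15]
PUSH 9   -> [8, 44, -15, 9]
MUL      -> [8, 44, -135]
ADD      -> [8, -91]
DIV      -> [0]
PUSH 7   -> [0, 7]
PUSH 6   -> [0, 7, 6]
ADD      -> [0, 13]
PUSH -9  -> [0, 13, -9]
SUB      -> [0, 22]
MUL      -> [0]
NEG      -> [0]
PUSH 16  -> [0, 16]
PUSH -38 -> [0, 16, -38]
SUB      -> [0, 54]
ADD      -> [54]

54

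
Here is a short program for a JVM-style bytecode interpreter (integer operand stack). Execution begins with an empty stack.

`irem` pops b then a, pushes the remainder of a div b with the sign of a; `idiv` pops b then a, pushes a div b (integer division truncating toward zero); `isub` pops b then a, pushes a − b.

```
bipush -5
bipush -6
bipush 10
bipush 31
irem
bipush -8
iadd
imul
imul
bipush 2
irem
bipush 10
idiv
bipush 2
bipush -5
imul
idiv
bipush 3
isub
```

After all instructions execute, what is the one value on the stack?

-3

bipush -5 : -5
bipush -6 : -5 -6
bipush 10 : -5 -6 10
bipush 31 : -5 -6 10 31
irem      : -5 -6 10
bipush -8 : -5 -6 10 -8
iadd      : -5 -6 2
imul      : -5 -12
imul      : 60
bipush 2  : 60 2
irem      : 0
bipush 10 : 0 10
idiv      : 0
bipush 2  : 0 2
bipush -5 : 0 2 -5
imul      : 0 -10
idiv      : 0
bipush 3  : 0 3
isub      : -3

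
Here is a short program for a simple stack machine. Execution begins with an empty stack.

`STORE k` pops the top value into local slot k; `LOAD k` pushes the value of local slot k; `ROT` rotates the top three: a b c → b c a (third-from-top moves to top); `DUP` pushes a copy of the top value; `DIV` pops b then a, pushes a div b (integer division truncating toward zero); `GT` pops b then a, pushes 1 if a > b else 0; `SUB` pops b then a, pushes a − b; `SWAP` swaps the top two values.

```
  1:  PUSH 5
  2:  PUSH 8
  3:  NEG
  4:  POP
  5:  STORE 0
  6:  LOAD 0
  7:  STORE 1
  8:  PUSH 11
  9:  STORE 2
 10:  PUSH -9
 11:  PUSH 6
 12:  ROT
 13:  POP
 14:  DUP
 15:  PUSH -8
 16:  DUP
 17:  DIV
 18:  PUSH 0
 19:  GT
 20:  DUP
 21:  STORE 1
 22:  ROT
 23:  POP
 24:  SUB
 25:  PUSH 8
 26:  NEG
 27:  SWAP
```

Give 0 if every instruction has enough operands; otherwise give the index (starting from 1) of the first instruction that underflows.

12

PUSH 5  -> [5]
PUSH 8  -> [5, 8]
NEG     -> [5, -8]
POP     -> [5]
STORE 0 -> []
LOAD 0  -> [5]
STORE 1 -> []
PUSH 11 -> [11]
STORE 2 -> []
PUSH -9 -> [-9]
PUSH 6  -> [-9, 6]
ROT  — needs 3 operands, stack has 2 → underflow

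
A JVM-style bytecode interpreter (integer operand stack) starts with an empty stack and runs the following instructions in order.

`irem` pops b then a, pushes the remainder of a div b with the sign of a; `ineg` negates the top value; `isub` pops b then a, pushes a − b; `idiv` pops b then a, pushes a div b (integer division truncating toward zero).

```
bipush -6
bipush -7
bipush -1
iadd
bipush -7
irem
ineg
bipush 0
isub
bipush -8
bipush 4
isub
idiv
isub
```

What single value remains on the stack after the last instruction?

-6

bipush -6 -> -6
bipush -7 -> -6 -7
bipush -1 -> -6 -7 -1
iadd      -> -6 -8
bipush -7 -> -6 -8 -7
irem      -> -6 -1
ineg      -> -6 1
bipush 0  -> -6 1 0
isub      -> -6 1
bipush -8 -> -6 1 -8
bipush 4  -> -6 1 -8 4
isub      -> -6 1 -12
idiv      -> -6 0
isub      -> -6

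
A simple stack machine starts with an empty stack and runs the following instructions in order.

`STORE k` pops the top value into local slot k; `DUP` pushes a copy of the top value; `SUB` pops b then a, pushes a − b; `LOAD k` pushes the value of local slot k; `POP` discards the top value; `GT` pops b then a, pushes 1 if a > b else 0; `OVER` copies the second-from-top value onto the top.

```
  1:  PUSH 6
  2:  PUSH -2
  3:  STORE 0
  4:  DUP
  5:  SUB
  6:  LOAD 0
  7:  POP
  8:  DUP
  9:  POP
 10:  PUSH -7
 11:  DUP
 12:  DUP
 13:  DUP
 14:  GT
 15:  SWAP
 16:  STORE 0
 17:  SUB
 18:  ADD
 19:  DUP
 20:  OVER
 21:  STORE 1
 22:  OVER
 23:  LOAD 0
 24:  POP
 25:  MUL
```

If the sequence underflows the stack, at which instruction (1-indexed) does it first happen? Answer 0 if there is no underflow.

PUSH 6   6
PUSH -2  6 -2
STORE 0  6
DUP      6 6
SUB      0
LOAD 0   0 -2
POP      0
DUP      0 0
POP      0
PUSH -7  0 -7
DUP      0 -7 -7
DUP      0 -7 -7 -7
DUP      0 -7 -7 -7 -7
GT       0 -7 -7 0
SWAP     0 -7 0 -7
STORE 0  0 -7 0
SUB      0 -7
ADD      -7
DUP      -7 -7
OVER     -7 -7 -7
STORE 1  -7 -7
OVER     -7 -7 -7
LOAD 0   -7 -7 -7 -7
POP      -7 -7 -7
MUL      -7 49

0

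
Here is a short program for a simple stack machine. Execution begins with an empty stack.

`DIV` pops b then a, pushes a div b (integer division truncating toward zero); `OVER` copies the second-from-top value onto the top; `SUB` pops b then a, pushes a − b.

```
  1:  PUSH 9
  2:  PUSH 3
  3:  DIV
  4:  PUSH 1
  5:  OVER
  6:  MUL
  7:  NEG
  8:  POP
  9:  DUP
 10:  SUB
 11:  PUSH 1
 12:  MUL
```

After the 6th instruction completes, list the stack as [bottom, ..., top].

[3, 3]

PUSH 9  9
PUSH 3  9 3
DIV     3
PUSH 1  3 1
OVER    3 1 3
MUL     3 3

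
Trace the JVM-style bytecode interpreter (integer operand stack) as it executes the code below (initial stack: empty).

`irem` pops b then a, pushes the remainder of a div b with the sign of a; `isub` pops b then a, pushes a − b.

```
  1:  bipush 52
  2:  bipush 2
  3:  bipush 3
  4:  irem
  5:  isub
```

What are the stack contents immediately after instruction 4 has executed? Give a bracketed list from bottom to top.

[52, 2]

bipush 52 -> 52
bipush 2  -> 52 2
bipush 3  -> 52 2 3
irem      -> 52 2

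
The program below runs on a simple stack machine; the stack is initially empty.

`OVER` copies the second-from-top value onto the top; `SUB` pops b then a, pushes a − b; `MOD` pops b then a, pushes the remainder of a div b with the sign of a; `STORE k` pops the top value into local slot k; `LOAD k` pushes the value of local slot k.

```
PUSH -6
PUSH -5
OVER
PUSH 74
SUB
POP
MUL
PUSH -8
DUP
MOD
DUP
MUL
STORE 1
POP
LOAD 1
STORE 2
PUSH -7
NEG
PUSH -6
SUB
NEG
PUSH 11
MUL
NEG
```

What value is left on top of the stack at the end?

PUSH -6  -6
PUSH -5  -6 -5
OVER     -6 -5 -6
PUSH 74  -6 -5 -6 74
SUB      -6 -5 -80
POP      -6 -5
MUL      30
PUSH -8  30 -8
DUP      30 -8 -8
MOD      30 0
DUP      30 0 0
MUL      30 0
STORE 1  30
POP      (empty)
LOAD 1   0
STORE 2  (empty)
PUSH -7  -7
NEG      7
PUSH -6  7 -6
SUB      13
NEG      -13
PUSH 11  -13 11
MUL      -143
NEG      143

143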